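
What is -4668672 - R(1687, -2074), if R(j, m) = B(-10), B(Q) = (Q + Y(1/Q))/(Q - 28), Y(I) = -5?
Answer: -177409551/38 ≈ -4.6687e+6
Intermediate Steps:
B(Q) = (-5 + Q)/(-28 + Q) (B(Q) = (Q - 5)/(Q - 28) = (-5 + Q)/(-28 + Q))
R(j, m) = 15/38 (R(j, m) = (-5 - 10)/(-28 - 10) = -15/(-38) = -1/38*(-15) = 15/38)
-4668672 - R(1687, -2074) = -4668672 - 1*15/38 = -4668672 - 15/38 = -177409551/38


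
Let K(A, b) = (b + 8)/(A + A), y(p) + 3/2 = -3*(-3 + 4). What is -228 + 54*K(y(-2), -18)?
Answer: -168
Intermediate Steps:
y(p) = -9/2 (y(p) = -3/2 - 3*(-3 + 4) = -3/2 - 3*1 = -3/2 - 3 = -9/2)
K(A, b) = (8 + b)/(2*A) (K(A, b) = (8 + b)/((2*A)) = (8 + b)*(1/(2*A)) = (8 + b)/(2*A))
-228 + 54*K(y(-2), -18) = -228 + 54*((8 - 18)/(2*(-9/2))) = -228 + 54*((½)*(-2/9)*(-10)) = -228 + 54*(10/9) = -228 + 60 = -168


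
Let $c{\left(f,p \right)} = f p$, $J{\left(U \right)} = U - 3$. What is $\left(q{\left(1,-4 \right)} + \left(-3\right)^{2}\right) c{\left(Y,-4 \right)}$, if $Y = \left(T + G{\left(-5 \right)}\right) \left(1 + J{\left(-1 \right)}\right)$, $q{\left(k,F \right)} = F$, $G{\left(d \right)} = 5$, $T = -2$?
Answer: $180$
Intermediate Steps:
$J{\left(U \right)} = -3 + U$
$Y = -9$ ($Y = \left(-2 + 5\right) \left(1 - 4\right) = 3 \left(1 - 4\right) = 3 \left(-3\right) = -9$)
$\left(q{\left(1,-4 \right)} + \left(-3\right)^{2}\right) c{\left(Y,-4 \right)} = \left(-4 + \left(-3\right)^{2}\right) \left(\left(-9\right) \left(-4\right)\right) = \left(-4 + 9\right) 36 = 5 \cdot 36 = 180$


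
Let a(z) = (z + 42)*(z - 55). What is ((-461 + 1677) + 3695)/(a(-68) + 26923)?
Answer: 4911/30121 ≈ 0.16304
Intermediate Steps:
a(z) = (-55 + z)*(42 + z) (a(z) = (42 + z)*(-55 + z) = (-55 + z)*(42 + z))
((-461 + 1677) + 3695)/(a(-68) + 26923) = ((-461 + 1677) + 3695)/((-2310 + (-68)**2 - 13*(-68)) + 26923) = (1216 + 3695)/((-2310 + 4624 + 884) + 26923) = 4911/(3198 + 26923) = 4911/30121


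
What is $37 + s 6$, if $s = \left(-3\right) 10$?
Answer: $-143$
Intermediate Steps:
$s = -30$
$37 + s 6 = 37 - 180 = -143$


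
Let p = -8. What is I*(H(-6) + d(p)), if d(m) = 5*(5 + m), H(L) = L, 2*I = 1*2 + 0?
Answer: -21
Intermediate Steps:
I = 1 (I = (1*2 + 0)/2 = (2 + 0)/2 = (½)*2 = 1)
d(m) = 25 + 5*m
I*(H(-6) + d(p)) = 1*(-6 + (25 + 5*(-8))) = 1*(-6 + (25 - 40)) = 1*(-6 - 15) = 1*(-21) = -21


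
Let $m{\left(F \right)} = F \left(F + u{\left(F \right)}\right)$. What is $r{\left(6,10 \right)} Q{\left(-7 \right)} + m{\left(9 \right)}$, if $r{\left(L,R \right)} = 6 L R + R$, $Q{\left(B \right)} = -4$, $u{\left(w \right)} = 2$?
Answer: $-1381$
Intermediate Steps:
$m{\left(F \right)} = F \left(2 + F\right)$ ($m{\left(F \right)} = F \left(F + 2\right) = F \left(2 + F\right)$)
$r{\left(L,R \right)} = R + 6 L R$ ($r{\left(L,R \right)} = 6 L R + R = R + 6 L R$)
$r{\left(6,10 \right)} Q{\left(-7 \right)} + m{\left(9 \right)} = 10 \left(1 + 6 \cdot 6\right) \left(-4\right) + 9 \left(2 + 9\right) = 10 \left(1 + 36\right) \left(-4\right) + 9 \cdot 11 = 10 \cdot 37 \left(-4\right) + 99 = 370 \left(-4\right) + 99 = -1480 + 99 = -1381$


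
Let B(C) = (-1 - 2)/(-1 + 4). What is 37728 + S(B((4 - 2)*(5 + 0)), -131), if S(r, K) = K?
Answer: 37597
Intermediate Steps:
B(C) = -1 (B(C) = -3/3 = -3*⅓ = -1)
37728 + S(B((4 - 2)*(5 + 0)), -131) = 37728 - 131 = 37597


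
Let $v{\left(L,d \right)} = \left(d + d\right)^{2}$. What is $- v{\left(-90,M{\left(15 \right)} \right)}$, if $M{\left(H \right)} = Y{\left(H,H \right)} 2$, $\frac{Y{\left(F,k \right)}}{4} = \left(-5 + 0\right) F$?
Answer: $-1440000$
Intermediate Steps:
$Y{\left(F,k \right)} = - 20 F$ ($Y{\left(F,k \right)} = 4 \left(-5 + 0\right) F = 4 \left(- 5 F\right) = - 20 F$)
$M{\left(H \right)} = - 40 H$ ($M{\left(H \right)} = - 20 H 2 = - 40 H$)
$v{\left(L,d \right)} = 4 d^{2}$ ($v{\left(L,d \right)} = \left(2 d\right)^{2} = 4 d^{2}$)
$- v{\left(-90,M{\left(15 \right)} \right)} = - 4 \left(\left(-40\right) 15\right)^{2} = - 4 \left(-600\right)^{2} = - 4 \cdot 360000 = \left(-1\right) 1440000 = -1440000$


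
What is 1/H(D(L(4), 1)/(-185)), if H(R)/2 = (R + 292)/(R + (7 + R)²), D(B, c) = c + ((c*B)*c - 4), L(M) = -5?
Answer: 1699289/19990360 ≈ 0.085005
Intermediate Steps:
D(B, c) = -4 + c + B*c² (D(B, c) = c + ((B*c)*c - 4) = c + (B*c² - 4) = c + (-4 + B*c²) = -4 + c + B*c²)
H(R) = 2*(292 + R)/(R + (7 + R)²) (H(R) = 2*((R + 292)/(R + (7 + R)²)) = 2*((292 + R)/(R + (7 + R)²)) = 2*(292 + R)/(R + (7 + R)²))
1/H(D(L(4), 1)/(-185)) = 1/(2*(292 + (-4 + 1 - 5*1²)/(-185))/((-4 + 1 - 5*1²)/(-185) + (7 + (-4 + 1 - 5*1²)/(-185))²)) = 1/(2*(292 + (-4 + 1 - 5*1)*(-1/185))/((-4 + 1 - 5*1)*(-1/185) + (7 + (-4 + 1 - 5*1)*(-1/185))²)) = 1/(2*(292 + (-4 + 1 - 5)*(-1/185))/((-4 + 1 - 5)*(-1/185) + (7 + (-4 + 1 - 5)*(-1/185))²)) = 1/(2*(292 - 8*(-1/185))/(-8*(-1/185) + (7 - 8*(-1/185))²)) = 1/(2*(292 + 8/185)/(8/185 + (7 + 8/185)²)) = 1/(2*(54028/185)/(8/185 + (1303/185)²)) = 1/(2*(54028/185)/(8/185 + 1697809/34225)) = 1/(2*(54028/185)/(1699289/34225)) = 1/(2*(34225/1699289)*(54028/185)) = 1/(19990360/1699289) = 1699289/19990360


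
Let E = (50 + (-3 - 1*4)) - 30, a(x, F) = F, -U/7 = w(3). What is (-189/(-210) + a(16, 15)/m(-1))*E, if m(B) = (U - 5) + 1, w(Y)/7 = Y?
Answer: 15717/1510 ≈ 10.409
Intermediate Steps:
w(Y) = 7*Y
U = -147 (U = -49*3 = -7*21 = -147)
m(B) = -151 (m(B) = (-147 - 5) + 1 = -152 + 1 = -151)
E = 13 (E = (50 + (-3 - 4)) - 30 = (50 - 7) - 30 = 43 - 30 = 13)
(-189/(-210) + a(16, 15)/m(-1))*E = (-189/(-210) + 15/(-151))*13 = (-189*(-1/210) + 15*(-1/151))*13 = (9/10 - 15/151)*13 = (1209/1510)*13 = 15717/1510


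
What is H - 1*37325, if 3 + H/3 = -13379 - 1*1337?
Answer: -81482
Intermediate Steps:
H = -44157 (H = -9 + 3*(-13379 - 1*1337) = -9 + 3*(-13379 - 1337) = -9 + 3*(-14716) = -9 - 44148 = -44157)
H - 1*37325 = -44157 - 1*37325 = -44157 - 37325 = -81482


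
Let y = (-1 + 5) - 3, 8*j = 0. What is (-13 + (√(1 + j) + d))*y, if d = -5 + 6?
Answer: -11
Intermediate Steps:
j = 0 (j = (⅛)*0 = 0)
d = 1
y = 1 (y = 4 - 3 = 1)
(-13 + (√(1 + j) + d))*y = (-13 + (√(1 + 0) + 1))*1 = (-13 + (√1 + 1))*1 = (-13 + (1 + 1))*1 = (-13 + 2)*1 = -11*1 = -11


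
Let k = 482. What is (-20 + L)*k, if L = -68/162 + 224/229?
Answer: -173819804/18549 ≈ -9370.8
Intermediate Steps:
L = 10358/18549 (L = -68*1/162 + 224*(1/229) = -34/81 + 224/229 = 10358/18549 ≈ 0.55841)
(-20 + L)*k = (-20 + 10358/18549)*482 = -360622/18549*482 = -173819804/18549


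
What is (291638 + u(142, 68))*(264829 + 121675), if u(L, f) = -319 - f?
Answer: 112569676504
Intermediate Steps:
(291638 + u(142, 68))*(264829 + 121675) = (291638 + (-319 - 1*68))*(264829 + 121675) = (291638 + (-319 - 68))*386504 = (291638 - 387)*386504 = 291251*386504 = 112569676504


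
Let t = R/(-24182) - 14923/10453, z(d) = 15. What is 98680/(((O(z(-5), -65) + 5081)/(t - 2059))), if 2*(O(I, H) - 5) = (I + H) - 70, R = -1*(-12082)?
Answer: -12851830220152820/317611091399 ≈ -40464.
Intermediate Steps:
R = 12082
O(I, H) = -30 + H/2 + I/2 (O(I, H) = 5 + ((I + H) - 70)/2 = 5 + ((H + I) - 70)/2 = 5 + (-70 + H + I)/2 = 5 + (-35 + H/2 + I/2) = -30 + H/2 + I/2)
t = -243580566/126387223 (t = 12082/(-24182) - 14923/10453 = 12082*(-1/24182) - 14923*1/10453 = -6041/12091 - 14923/10453 = -243580566/126387223 ≈ -1.9273)
98680/(((O(z(-5), -65) + 5081)/(t - 2059))) = 98680/((((-30 + (1/2)*(-65) + (1/2)*15) + 5081)/(-243580566/126387223 - 2059))) = 98680/((((-30 - 65/2 + 15/2) + 5081)/(-260474872723/126387223))) = 98680/(((-55 + 5081)*(-126387223/260474872723))) = 98680/((5026*(-126387223/260474872723))) = 98680/(-635222182798/260474872723) = 98680*(-260474872723/635222182798) = -12851830220152820/317611091399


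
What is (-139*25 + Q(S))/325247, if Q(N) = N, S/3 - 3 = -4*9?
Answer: -3574/325247 ≈ -0.010989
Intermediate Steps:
S = -99 (S = 9 + 3*(-4*9) = 9 + 3*(-36) = 9 - 108 = -99)
(-139*25 + Q(S))/325247 = (-139*25 - 99)/325247 = (-3475 - 99)*(1/325247) = -3574*1/325247 = -3574/325247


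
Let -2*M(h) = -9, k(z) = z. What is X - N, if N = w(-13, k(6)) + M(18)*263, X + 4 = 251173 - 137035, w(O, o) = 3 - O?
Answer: 225869/2 ≈ 1.1293e+5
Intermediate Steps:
M(h) = 9/2 (M(h) = -½*(-9) = 9/2)
X = 114134 (X = -4 + (251173 - 137035) = -4 + 114138 = 114134)
N = 2399/2 (N = (3 - 1*(-13)) + (9/2)*263 = (3 + 13) + 2367/2 = 16 + 2367/2 = 2399/2 ≈ 1199.5)
X - N = 114134 - 1*2399/2 = 114134 - 2399/2 = 225869/2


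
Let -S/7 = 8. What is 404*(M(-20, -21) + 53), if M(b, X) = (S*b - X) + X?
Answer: 473892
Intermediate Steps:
S = -56 (S = -7*8 = -56)
M(b, X) = -56*b (M(b, X) = (-56*b - X) + X = (-X - 56*b) + X = -56*b)
404*(M(-20, -21) + 53) = 404*(-56*(-20) + 53) = 404*(1120 + 53) = 404*1173 = 473892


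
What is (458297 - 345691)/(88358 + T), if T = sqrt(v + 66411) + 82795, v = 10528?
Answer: 9636427359/14646636235 - 56303*sqrt(76939)/14646636235 ≈ 0.65686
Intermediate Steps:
T = 82795 + sqrt(76939) (T = sqrt(10528 + 66411) + 82795 = sqrt(76939) + 82795 = 82795 + sqrt(76939) ≈ 83072.)
(458297 - 345691)/(88358 + T) = (458297 - 345691)/(88358 + (82795 + sqrt(76939))) = 112606/(171153 + sqrt(76939))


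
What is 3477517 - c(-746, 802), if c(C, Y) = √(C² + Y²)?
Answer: 3477517 - 2*√299930 ≈ 3.4764e+6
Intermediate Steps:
3477517 - c(-746, 802) = 3477517 - √((-746)² + 802²) = 3477517 - √(556516 + 643204) = 3477517 - √1199720 = 3477517 - 2*√299930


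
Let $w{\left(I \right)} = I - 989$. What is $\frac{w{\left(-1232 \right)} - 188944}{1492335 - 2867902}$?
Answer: $\frac{191165}{1375567} \approx 0.13897$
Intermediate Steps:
$w{\left(I \right)} = -989 + I$
$\frac{w{\left(-1232 \right)} - 188944}{1492335 - 2867902} = \frac{\left(-989 - 1232\right) - 188944}{1492335 - 2867902} = \frac{-2221 - 188944}{-1375567} = \left(-191165\right) \left(- \frac{1}{1375567}\right) = \frac{191165}{1375567}$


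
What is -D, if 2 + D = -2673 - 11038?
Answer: 13713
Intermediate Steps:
D = -13713 (D = -2 + (-2673 - 11038) = -2 - 13711 = -13713)
-D = -1*(-13713) = 13713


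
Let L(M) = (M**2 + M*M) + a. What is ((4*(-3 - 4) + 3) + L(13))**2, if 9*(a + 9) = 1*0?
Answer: 92416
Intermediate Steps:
a = -9 (a = -9 + (1*0)/9 = -9 + (1/9)*0 = -9 + 0 = -9)
L(M) = -9 + 2*M**2 (L(M) = (M**2 + M*M) - 9 = (M**2 + M**2) - 9 = 2*M**2 - 9 = -9 + 2*M**2)
((4*(-3 - 4) + 3) + L(13))**2 = ((4*(-3 - 4) + 3) + (-9 + 2*13**2))**2 = ((4*(-7) + 3) + (-9 + 2*169))**2 = ((-28 + 3) + (-9 + 338))**2 = (-25 + 329)**2 = 304**2 = 92416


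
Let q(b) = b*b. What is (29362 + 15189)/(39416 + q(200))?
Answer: 44551/79416 ≈ 0.56098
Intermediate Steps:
q(b) = b²
(29362 + 15189)/(39416 + q(200)) = (29362 + 15189)/(39416 + 200²) = 44551/(39416 + 40000) = 44551/79416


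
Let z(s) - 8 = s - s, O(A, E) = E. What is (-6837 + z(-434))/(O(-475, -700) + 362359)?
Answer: -6829/361659 ≈ -0.018882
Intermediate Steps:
z(s) = 8 (z(s) = 8 + (s - s) = 8 + 0 = 8)
(-6837 + z(-434))/(O(-475, -700) + 362359) = (-6837 + 8)/(-700 + 362359) = -6829/361659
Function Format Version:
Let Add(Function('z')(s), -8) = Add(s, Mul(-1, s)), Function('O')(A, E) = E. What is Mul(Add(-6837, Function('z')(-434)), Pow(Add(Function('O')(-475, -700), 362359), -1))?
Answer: Rational(-6829, 361659) ≈ -0.018882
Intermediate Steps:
Function('z')(s) = 8 (Function('z')(s) = Add(8, Add(s, Mul(-1, s))) = Add(8, 0) = 8)
Mul(Add(-6837, Function('z')(-434)), Pow(Add(Function('O')(-475, -700), 362359), -1)) = Mul(Add(-6837, 8), Pow(Add(-700, 362359), -1)) = Mul(-6829, Pow(361659, -1)) = Mul(-6829, Rational(1, 361659)) = Rational(-6829, 361659)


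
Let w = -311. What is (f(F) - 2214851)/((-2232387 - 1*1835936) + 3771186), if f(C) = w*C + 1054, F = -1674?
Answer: 1693183/297137 ≈ 5.6983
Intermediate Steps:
f(C) = 1054 - 311*C (f(C) = -311*C + 1054 = 1054 - 311*C)
(f(F) - 2214851)/((-2232387 - 1*1835936) + 3771186) = ((1054 - 311*(-1674)) - 2214851)/((-2232387 - 1*1835936) + 3771186) = ((1054 + 520614) - 2214851)/((-2232387 - 1835936) + 3771186) = (521668 - 2214851)/(-4068323 + 3771186) = -1693183/(-297137) = -1693183*(-1/297137) = 1693183/297137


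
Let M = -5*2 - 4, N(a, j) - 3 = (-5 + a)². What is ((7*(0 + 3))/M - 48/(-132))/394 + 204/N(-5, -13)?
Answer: 1765697/892804 ≈ 1.9777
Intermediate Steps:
N(a, j) = 3 + (-5 + a)²
M = -14 (M = -10 - 4 = -14)
((7*(0 + 3))/M - 48/(-132))/394 + 204/N(-5, -13) = ((7*(0 + 3))/(-14) - 48/(-132))/394 + 204/(3 + (-5 - 5)²) = ((7*3)*(-1/14) - 48*(-1/132))*(1/394) + 204/(3 + (-10)²) = (21*(-1/14) + 4/11)*(1/394) + 204/(3 + 100) = (-3/2 + 4/11)*(1/394) + 204/103 = -25/22*1/394 + 204*(1/103) = -25/8668 + 204/103 = 1765697/892804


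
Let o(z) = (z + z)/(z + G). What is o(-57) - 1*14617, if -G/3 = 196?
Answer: -3142617/215 ≈ -14617.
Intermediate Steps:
G = -588 (G = -3*196 = -588)
o(z) = 2*z/(-588 + z) (o(z) = (z + z)/(z - 588) = (2*z)/(-588 + z) = 2*z/(-588 + z))
o(-57) - 1*14617 = 2*(-57)/(-588 - 57) - 1*14617 = 2*(-57)/(-645) - 14617 = 2*(-57)*(-1/645) - 14617 = 38/215 - 14617 = -3142617/215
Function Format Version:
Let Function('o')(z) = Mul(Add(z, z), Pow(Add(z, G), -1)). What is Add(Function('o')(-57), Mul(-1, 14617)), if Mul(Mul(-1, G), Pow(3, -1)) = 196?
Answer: Rational(-3142617, 215) ≈ -14617.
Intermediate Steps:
G = -588 (G = Mul(-3, 196) = -588)
Function('o')(z) = Mul(2, z, Pow(Add(-588, z), -1)) (Function('o')(z) = Mul(Add(z, z), Pow(Add(z, -588), -1)) = Mul(Mul(2, z), Pow(Add(-588, z), -1)) = Mul(2, z, Pow(Add(-588, z), -1)))
Add(Function('o')(-57), Mul(-1, 14617)) = Add(Mul(2, -57, Pow(Add(-588, -57), -1)), Mul(-1, 14617)) = Add(Mul(2, -57, Pow(-645, -1)), -14617) = Add(Mul(2, -57, Rational(-1, 645)), -14617) = Add(Rational(38, 215), -14617) = Rational(-3142617, 215)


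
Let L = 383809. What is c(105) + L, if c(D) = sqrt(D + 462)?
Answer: 383809 + 9*sqrt(7) ≈ 3.8383e+5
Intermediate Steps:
c(D) = sqrt(462 + D)
c(105) + L = sqrt(462 + 105) + 383809 = sqrt(567) + 383809 = 9*sqrt(7) + 383809 = 383809 + 9*sqrt(7)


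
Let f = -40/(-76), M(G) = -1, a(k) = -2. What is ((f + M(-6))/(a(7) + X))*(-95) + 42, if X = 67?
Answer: 555/13 ≈ 42.692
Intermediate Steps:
f = 10/19 (f = -40*(-1/76) = 10/19 ≈ 0.52632)
((f + M(-6))/(a(7) + X))*(-95) + 42 = ((10/19 - 1)/(-2 + 67))*(-95) + 42 = -9/19/65*(-95) + 42 = -9/19*1/65*(-95) + 42 = -9/1235*(-95) + 42 = 9/13 + 42 = 555/13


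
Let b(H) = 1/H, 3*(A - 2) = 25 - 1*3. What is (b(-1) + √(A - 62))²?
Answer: (-3 + I*√474)²/9 ≈ -51.667 - 14.514*I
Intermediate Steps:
A = 28/3 (A = 2 + (25 - 1*3)/3 = 2 + (25 - 3)/3 = 2 + (⅓)*22 = 2 + 22/3 = 28/3 ≈ 9.3333)
b(H) = 1/H
(b(-1) + √(A - 62))² = (1/(-1) + √(28/3 - 62))² = (-1 + √(-158/3))² = (-1 + I*√474/3)²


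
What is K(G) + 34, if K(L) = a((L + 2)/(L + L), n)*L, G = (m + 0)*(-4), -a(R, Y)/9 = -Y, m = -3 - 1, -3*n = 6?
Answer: -254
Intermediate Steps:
n = -2 (n = -⅓*6 = -2)
m = -4
a(R, Y) = 9*Y (a(R, Y) = -(-9)*Y = 9*Y)
G = 16 (G = (-4 + 0)*(-4) = -4*(-4) = 16)
K(L) = -18*L (K(L) = (9*(-2))*L = -18*L)
K(G) + 34 = -18*16 + 34 = -288 + 34 = -254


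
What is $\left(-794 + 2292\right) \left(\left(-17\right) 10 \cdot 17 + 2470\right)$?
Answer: $-629160$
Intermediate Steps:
$\left(-794 + 2292\right) \left(\left(-17\right) 10 \cdot 17 + 2470\right) = 1498 \left(\left(-170\right) 17 + 2470\right) = 1498 \left(-2890 + 2470\right) = 1498 \left(-420\right) = -629160$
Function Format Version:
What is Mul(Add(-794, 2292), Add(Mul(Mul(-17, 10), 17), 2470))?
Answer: -629160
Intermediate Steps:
Mul(Add(-794, 2292), Add(Mul(Mul(-17, 10), 17), 2470)) = Mul(1498, Add(Mul(-170, 17), 2470)) = Mul(1498, Add(-2890, 2470)) = Mul(1498, -420) = -629160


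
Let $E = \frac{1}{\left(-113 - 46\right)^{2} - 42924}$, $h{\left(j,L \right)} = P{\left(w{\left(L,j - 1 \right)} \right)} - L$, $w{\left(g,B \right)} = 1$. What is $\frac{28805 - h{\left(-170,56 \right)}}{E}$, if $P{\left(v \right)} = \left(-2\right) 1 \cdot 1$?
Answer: $-509229909$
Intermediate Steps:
$P{\left(v \right)} = -2$ ($P{\left(v \right)} = \left(-2\right) 1 = -2$)
$h{\left(j,L \right)} = -2 - L$
$E = - \frac{1}{17643}$ ($E = \frac{1}{\left(-159\right)^{2} - 42924} = \frac{1}{25281 - 42924} = \frac{1}{-17643} = - \frac{1}{17643} \approx -5.668 \cdot 10^{-5}$)
$\frac{28805 - h{\left(-170,56 \right)}}{E} = \frac{28805 - \left(-2 - 56\right)}{- \frac{1}{17643}} = \left(28805 - \left(-2 - 56\right)\right) \left(-17643\right) = \left(28805 - -58\right) \left(-17643\right) = \left(28805 + 58\right) \left(-17643\right) = 28863 \left(-17643\right) = -509229909$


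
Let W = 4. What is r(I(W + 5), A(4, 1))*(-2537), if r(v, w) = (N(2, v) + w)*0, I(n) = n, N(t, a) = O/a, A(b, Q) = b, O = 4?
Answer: 0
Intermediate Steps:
N(t, a) = 4/a
r(v, w) = 0 (r(v, w) = (4/v + w)*0 = (w + 4/v)*0 = 0)
r(I(W + 5), A(4, 1))*(-2537) = 0*(-2537) = 0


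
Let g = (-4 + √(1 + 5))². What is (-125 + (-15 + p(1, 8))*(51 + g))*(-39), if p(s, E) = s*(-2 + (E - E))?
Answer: 53274 - 5304*√6 ≈ 40282.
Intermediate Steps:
p(s, E) = -2*s (p(s, E) = s*(-2 + 0) = s*(-2) = -2*s)
g = (-4 + √6)² ≈ 2.4041
(-125 + (-15 + p(1, 8))*(51 + g))*(-39) = (-125 + (-15 - 2*1)*(51 + (4 - √6)²))*(-39) = (-125 + (-15 - 2)*(51 + (4 - √6)²))*(-39) = (-125 - 17*(51 + (4 - √6)²))*(-39) = (-125 + (-867 - 17*(4 - √6)²))*(-39) = (-992 - 17*(4 - √6)²)*(-39) = 38688 + 663*(4 - √6)²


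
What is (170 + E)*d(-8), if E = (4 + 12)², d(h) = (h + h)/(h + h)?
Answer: 426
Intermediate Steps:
d(h) = 1 (d(h) = (2*h)/((2*h)) = (2*h)*(1/(2*h)) = 1)
E = 256 (E = 16² = 256)
(170 + E)*d(-8) = (170 + 256)*1 = 426*1 = 426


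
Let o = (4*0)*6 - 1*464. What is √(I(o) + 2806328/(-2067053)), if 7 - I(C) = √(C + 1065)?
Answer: √(24108128022279 - 4272708104809*√601)/2067053 ≈ 4.3443*I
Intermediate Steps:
o = -464 (o = 0*6 - 464 = 0 - 464 = -464)
I(C) = 7 - √(1065 + C) (I(C) = 7 - √(C + 1065) = 7 - √(1065 + C))
√(I(o) + 2806328/(-2067053)) = √((7 - √(1065 - 464)) + 2806328/(-2067053)) = √((7 - √601) + 2806328*(-1/2067053)) = √((7 - √601) - 2806328/2067053) = √(11663043/2067053 - √601)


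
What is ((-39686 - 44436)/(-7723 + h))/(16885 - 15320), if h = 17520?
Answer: -84122/15332305 ≈ -0.0054866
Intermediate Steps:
((-39686 - 44436)/(-7723 + h))/(16885 - 15320) = ((-39686 - 44436)/(-7723 + 17520))/(16885 - 15320) = -84122/9797/1565 = -84122*1/9797*(1/1565) = -84122/9797*1/1565 = -84122/15332305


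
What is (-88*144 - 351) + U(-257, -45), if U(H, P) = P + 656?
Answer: -12412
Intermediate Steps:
U(H, P) = 656 + P
(-88*144 - 351) + U(-257, -45) = (-88*144 - 351) + (656 - 45) = (-12672 - 351) + 611 = -13023 + 611 = -12412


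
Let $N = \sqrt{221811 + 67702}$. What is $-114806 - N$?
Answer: $-114806 - \sqrt{289513} \approx -1.1534 \cdot 10^{5}$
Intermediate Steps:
$N = \sqrt{289513} \approx 538.06$
$-114806 - N = -114806 - \sqrt{289513}$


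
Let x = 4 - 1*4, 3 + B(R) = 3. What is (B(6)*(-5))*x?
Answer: 0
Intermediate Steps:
B(R) = 0 (B(R) = -3 + 3 = 0)
x = 0 (x = 4 - 4 = 0)
(B(6)*(-5))*x = (0*(-5))*0 = 0*0 = 0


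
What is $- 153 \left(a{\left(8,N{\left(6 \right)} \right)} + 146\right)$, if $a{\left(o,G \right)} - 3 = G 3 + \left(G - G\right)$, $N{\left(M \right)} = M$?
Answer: $-25551$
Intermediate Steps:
$a{\left(o,G \right)} = 3 + 3 G$ ($a{\left(o,G \right)} = 3 + \left(G 3 + \left(G - G\right)\right) = 3 + \left(3 G + 0\right) = 3 + 3 G$)
$- 153 \left(a{\left(8,N{\left(6 \right)} \right)} + 146\right) = - 153 \left(\left(3 + 3 \cdot 6\right) + 146\right) = - 153 \left(\left(3 + 18\right) + 146\right) = - 153 \left(21 + 146\right) = \left(-153\right) 167 = -25551$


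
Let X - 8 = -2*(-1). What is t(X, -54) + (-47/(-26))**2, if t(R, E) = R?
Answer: 8969/676 ≈ 13.268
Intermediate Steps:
X = 10 (X = 8 - 2*(-1) = 8 + 2 = 10)
t(X, -54) + (-47/(-26))**2 = 10 + (-47/(-26))**2 = 10 + (-47*(-1/26))**2 = 10 + (47/26)**2 = 10 + 2209/676 = 8969/676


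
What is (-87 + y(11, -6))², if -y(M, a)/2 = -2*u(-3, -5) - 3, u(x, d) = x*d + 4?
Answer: 25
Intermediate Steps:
u(x, d) = 4 + d*x (u(x, d) = d*x + 4 = 4 + d*x)
y(M, a) = 82 (y(M, a) = -2*(-2*(4 - 5*(-3)) - 3) = -2*(-2*(4 + 15) - 3) = -2*(-2*19 - 3) = -2*(-38 - 3) = -2*(-41) = 82)
(-87 + y(11, -6))² = (-87 + 82)² = (-5)² = 25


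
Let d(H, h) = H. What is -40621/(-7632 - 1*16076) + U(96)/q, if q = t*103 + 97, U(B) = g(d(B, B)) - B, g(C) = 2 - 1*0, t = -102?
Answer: 425052541/246776572 ≈ 1.7224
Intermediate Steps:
g(C) = 2 (g(C) = 2 + 0 = 2)
U(B) = 2 - B
q = -10409 (q = -102*103 + 97 = -10506 + 97 = -10409)
-40621/(-7632 - 1*16076) + U(96)/q = -40621/(-7632 - 1*16076) + (2 - 1*96)/(-10409) = -40621/(-7632 - 16076) + (2 - 96)*(-1/10409) = -40621/(-23708) - 94*(-1/10409) = -40621*(-1/23708) + 94/10409 = 40621/23708 + 94/10409 = 425052541/246776572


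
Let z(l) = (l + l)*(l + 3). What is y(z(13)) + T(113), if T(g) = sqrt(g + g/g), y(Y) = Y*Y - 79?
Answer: 172977 + sqrt(114) ≈ 1.7299e+5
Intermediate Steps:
z(l) = 2*l*(3 + l) (z(l) = (2*l)*(3 + l) = 2*l*(3 + l))
y(Y) = -79 + Y**2 (y(Y) = Y**2 - 79 = -79 + Y**2)
T(g) = sqrt(1 + g) (T(g) = sqrt(g + 1) = sqrt(1 + g))
y(z(13)) + T(113) = (-79 + (2*13*(3 + 13))**2) + sqrt(1 + 113) = (-79 + (2*13*16)**2) + sqrt(114) = (-79 + 416**2) + sqrt(114) = (-79 + 173056) + sqrt(114) = 172977 + sqrt(114)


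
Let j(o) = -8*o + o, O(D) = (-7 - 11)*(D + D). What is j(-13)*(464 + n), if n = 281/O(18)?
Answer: 27335581/648 ≈ 42185.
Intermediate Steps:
O(D) = -36*D
n = -281/648 (n = 281/((-36*18)) = 281/(-648) = 281*(-1/648) = -281/648 ≈ -0.43364)
j(o) = -7*o
j(-13)*(464 + n) = (-7*(-13))*(464 - 281/648) = 91*(300391/648) = 27335581/648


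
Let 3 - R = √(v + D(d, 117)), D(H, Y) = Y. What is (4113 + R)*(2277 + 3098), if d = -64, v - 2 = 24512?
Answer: 22123500 - 5375*√24631 ≈ 2.1280e+7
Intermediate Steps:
v = 24514 (v = 2 + 24512 = 24514)
R = 3 - √24631 (R = 3 - √(24514 + 117) = 3 - √24631 ≈ -153.94)
(4113 + R)*(2277 + 3098) = (4113 + (3 - √24631))*(2277 + 3098) = (4116 - √24631)*5375 = 22123500 - 5375*√24631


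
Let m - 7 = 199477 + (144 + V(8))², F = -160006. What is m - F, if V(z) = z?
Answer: 382594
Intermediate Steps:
m = 222588 (m = 7 + (199477 + (144 + 8)²) = 7 + (199477 + 152²) = 7 + (199477 + 23104) = 7 + 222581 = 222588)
m - F = 222588 - 1*(-160006) = 222588 + 160006 = 382594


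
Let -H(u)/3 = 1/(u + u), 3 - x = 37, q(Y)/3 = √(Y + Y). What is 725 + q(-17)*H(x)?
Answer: 725 + 9*I*√34/68 ≈ 725.0 + 0.77174*I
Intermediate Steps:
q(Y) = 3*√2*√Y (q(Y) = 3*√(Y + Y) = 3*√(2*Y) = 3*(√2*√Y) = 3*√2*√Y)
x = -34 (x = 3 - 1*37 = 3 - 37 = -34)
H(u) = -3/(2*u) (H(u) = -3/(u + u) = -3*1/(2*u) = -3/(2*u))
725 + q(-17)*H(x) = 725 + (3*√2*√(-17))*(-3/2/(-34)) = 725 + (3*√2*(I*√17))*(-3/2*(-1/34)) = 725 + (3*I*√34)*(3/68) = 725 + 9*I*√34/68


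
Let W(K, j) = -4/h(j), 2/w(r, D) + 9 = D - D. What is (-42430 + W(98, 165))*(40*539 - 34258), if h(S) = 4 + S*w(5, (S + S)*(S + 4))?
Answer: 3771422096/7 ≈ 5.3877e+8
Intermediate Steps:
w(r, D) = -2/9 (w(r, D) = 2/(-9 + (D - D)) = 2/(-9 + 0) = 2/(-9) = 2*(-1/9) = -2/9)
h(S) = 4 - 2*S/9 (h(S) = 4 + S*(-2/9) = 4 - 2*S/9)
W(K, j) = -4/(4 - 2*j/9)
(-42430 + W(98, 165))*(40*539 - 34258) = (-42430 + 18/(-18 + 165))*(40*539 - 34258) = (-42430 + 18/147)*(21560 - 34258) = (-42430 + 18*(1/147))*(-12698) = (-42430 + 6/49)*(-12698) = -2079064/49*(-12698) = 3771422096/7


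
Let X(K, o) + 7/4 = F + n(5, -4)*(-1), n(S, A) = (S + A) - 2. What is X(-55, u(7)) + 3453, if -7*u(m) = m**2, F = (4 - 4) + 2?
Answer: 13817/4 ≈ 3454.3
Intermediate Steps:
n(S, A) = -2 + A + S (n(S, A) = (A + S) - 2 = -2 + A + S)
F = 2 (F = 0 + 2 = 2)
u(m) = -m**2/7
X(K, o) = 5/4 (X(K, o) = -7/4 + (2 + (-2 - 4 + 5)*(-1)) = -7/4 + (2 - 1*(-1)) = -7/4 + (2 + 1) = -7/4 + 3 = 5/4)
X(-55, u(7)) + 3453 = 5/4 + 3453 = 13817/4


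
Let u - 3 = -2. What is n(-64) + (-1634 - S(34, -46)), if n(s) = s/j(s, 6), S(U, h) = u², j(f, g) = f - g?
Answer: -57193/35 ≈ -1634.1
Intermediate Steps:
u = 1 (u = 3 - 2 = 1)
S(U, h) = 1 (S(U, h) = 1² = 1)
n(s) = s/(-6 + s) (n(s) = s/(s - 1*6) = s/(s - 6) = s/(-6 + s))
n(-64) + (-1634 - S(34, -46)) = -64/(-6 - 64) + (-1634 - 1*1) = -64/(-70) + (-1634 - 1) = -64*(-1/70) - 1635 = 32/35 - 1635 = -57193/35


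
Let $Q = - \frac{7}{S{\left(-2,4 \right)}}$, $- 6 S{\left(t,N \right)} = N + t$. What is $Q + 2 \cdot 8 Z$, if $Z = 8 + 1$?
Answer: $165$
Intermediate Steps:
$S{\left(t,N \right)} = - \frac{N}{6} - \frac{t}{6}$ ($S{\left(t,N \right)} = - \frac{N + t}{6} = - \frac{N}{6} - \frac{t}{6}$)
$Q = 21$ ($Q = - \frac{7}{\left(- \frac{1}{6}\right) 4 - - \frac{1}{3}} = - \frac{7}{- \frac{2}{3} + \frac{1}{3}} = - \frac{7}{- \frac{1}{3}} = \left(-7\right) \left(-3\right) = 21$)
$Z = 9$
$Q + 2 \cdot 8 Z = 21 + 2 \cdot 8 \cdot 9 = 21 + 16 \cdot 9 = 21 + 144 = 165$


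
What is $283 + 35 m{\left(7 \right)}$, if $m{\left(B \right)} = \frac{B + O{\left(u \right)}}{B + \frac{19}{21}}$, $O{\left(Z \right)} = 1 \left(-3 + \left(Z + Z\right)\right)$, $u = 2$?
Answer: $\frac{26429}{83} \approx 318.42$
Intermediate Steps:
$O{\left(Z \right)} = -3 + 2 Z$ ($O{\left(Z \right)} = 1 \left(-3 + 2 Z\right) = -3 + 2 Z$)
$m{\left(B \right)} = \frac{1 + B}{\frac{19}{21} + B}$ ($m{\left(B \right)} = \frac{B + \left(-3 + 2 \cdot 2\right)}{B + \frac{19}{21}} = \frac{B + \left(-3 + 4\right)}{B + 19 \cdot \frac{1}{21}} = \frac{B + 1}{B + \frac{19}{21}} = \frac{1 + B}{\frac{19}{21} + B}$)
$283 + 35 m{\left(7 \right)} = 283 + 35 \frac{21 \left(1 + 7\right)}{19 + 21 \cdot 7} = 283 + 35 \cdot 21 \frac{1}{19 + 147} \cdot 8 = 283 + 35 \cdot 21 \cdot \frac{1}{166} \cdot 8 = 283 + 35 \cdot \frac{84}{83} = 283 + \frac{2940}{83} = \frac{26429}{83}$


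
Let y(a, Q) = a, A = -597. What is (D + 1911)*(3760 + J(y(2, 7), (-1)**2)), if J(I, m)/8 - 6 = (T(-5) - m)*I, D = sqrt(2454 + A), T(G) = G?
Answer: 7093632 + 3712*sqrt(1857) ≈ 7.2536e+6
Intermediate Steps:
D = sqrt(1857) (D = sqrt(2454 - 597) = sqrt(1857) ≈ 43.093)
J(I, m) = 48 + 8*I*(-5 - m) (J(I, m) = 48 + 8*((-5 - m)*I) = 48 + 8*(I*(-5 - m)) = 48 + 8*I*(-5 - m))
(D + 1911)*(3760 + J(y(2, 7), (-1)**2)) = (sqrt(1857) + 1911)*(3760 + (48 - 40*2 - 8*2*(-1)**2)) = (1911 + sqrt(1857))*(3760 + (48 - 80 - 8*2*1)) = (1911 + sqrt(1857))*(3760 + (48 - 80 - 16)) = (1911 + sqrt(1857))*(3760 - 48) = (1911 + sqrt(1857))*3712 = 7093632 + 3712*sqrt(1857)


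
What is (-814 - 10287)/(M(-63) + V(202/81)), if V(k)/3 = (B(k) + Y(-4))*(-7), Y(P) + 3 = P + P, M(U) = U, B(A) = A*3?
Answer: -99909/98 ≈ -1019.5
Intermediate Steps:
B(A) = 3*A
Y(P) = -3 + 2*P (Y(P) = -3 + (P + P) = -3 + 2*P)
V(k) = 231 - 63*k (V(k) = 3*((3*k + (-3 + 2*(-4)))*(-7)) = 3*((3*k + (-3 - 8))*(-7)) = 3*((3*k - 11)*(-7)) = 3*((-11 + 3*k)*(-7)) = 3*(77 - 21*k) = 231 - 63*k)
(-814 - 10287)/(M(-63) + V(202/81)) = (-814 - 10287)/(-63 + (231 - 12726/81)) = -11101/(-63 + (231 - 12726/81)) = -11101/(-63 + (231 - 63*202/81)) = -11101/(-63 + (231 - 1414/9)) = -11101/(-63 + 665/9) = -11101/98/9 = -11101*9/98 = -99909/98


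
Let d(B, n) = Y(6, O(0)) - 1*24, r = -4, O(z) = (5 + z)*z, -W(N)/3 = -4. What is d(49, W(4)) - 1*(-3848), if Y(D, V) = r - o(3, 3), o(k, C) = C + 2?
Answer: 3815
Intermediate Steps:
o(k, C) = 2 + C
W(N) = 12 (W(N) = -3*(-4) = 12)
O(z) = z*(5 + z)
Y(D, V) = -9 (Y(D, V) = -4 - (2 + 3) = -4 - 1*5 = -4 - 5 = -9)
d(B, n) = -33 (d(B, n) = -9 - 1*24 = -9 - 24 = -33)
d(49, W(4)) - 1*(-3848) = -33 - 1*(-3848) = -33 + 3848 = 3815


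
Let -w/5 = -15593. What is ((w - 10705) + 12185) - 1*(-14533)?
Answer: 93978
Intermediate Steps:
w = 77965 (w = -5*(-15593) = 77965)
((w - 10705) + 12185) - 1*(-14533) = ((77965 - 10705) + 12185) - 1*(-14533) = (67260 + 12185) + 14533 = 79445 + 14533 = 93978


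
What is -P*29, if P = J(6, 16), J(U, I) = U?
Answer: -174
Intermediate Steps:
P = 6
-P*29 = -6*29 = -1*174 = -174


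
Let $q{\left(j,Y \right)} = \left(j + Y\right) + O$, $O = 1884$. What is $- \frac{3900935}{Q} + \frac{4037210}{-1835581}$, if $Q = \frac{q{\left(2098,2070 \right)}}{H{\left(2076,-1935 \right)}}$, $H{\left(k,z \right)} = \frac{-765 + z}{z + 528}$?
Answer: $- \frac{1613973279957245}{1302522770857} \approx -1239.1$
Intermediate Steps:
$q{\left(j,Y \right)} = 1884 + Y + j$ ($q{\left(j,Y \right)} = \left(j + Y\right) + 1884 = \left(Y + j\right) + 1884 = 1884 + Y + j$)
$H{\left(k,z \right)} = \frac{-765 + z}{528 + z}$
$Q = \frac{709597}{225}$ ($Q = \frac{1884 + 2070 + 2098}{\frac{1}{528 - 1935} \left(-765 - 1935\right)} = \frac{6052}{\frac{1}{-1407} \left(-2700\right)} = \frac{6052}{\left(- \frac{1}{1407}\right) \left(-2700\right)} = \frac{6052}{\frac{900}{469}} = 6052 \cdot \frac{469}{900} = \frac{709597}{225} \approx 3153.8$)
$- \frac{3900935}{Q} + \frac{4037210}{-1835581} = - \frac{3900935}{\frac{709597}{225}} + \frac{4037210}{-1835581} = \left(-3900935\right) \frac{225}{709597} + 4037210 \left(- \frac{1}{1835581}\right) = - \frac{877710375}{709597} - \frac{4037210}{1835581} = - \frac{1613973279957245}{1302522770857}$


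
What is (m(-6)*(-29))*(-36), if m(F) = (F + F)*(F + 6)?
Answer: 0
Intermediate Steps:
m(F) = 2*F*(6 + F) (m(F) = (2*F)*(6 + F) = 2*F*(6 + F))
(m(-6)*(-29))*(-36) = ((2*(-6)*(6 - 6))*(-29))*(-36) = ((2*(-6)*0)*(-29))*(-36) = (0*(-29))*(-36) = 0*(-36) = 0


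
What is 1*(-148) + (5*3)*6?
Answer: -58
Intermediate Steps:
1*(-148) + (5*3)*6 = -148 + 15*6 = -148 + 90 = -58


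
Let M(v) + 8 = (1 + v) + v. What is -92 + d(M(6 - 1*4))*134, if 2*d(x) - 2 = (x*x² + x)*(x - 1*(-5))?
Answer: -3978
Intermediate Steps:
M(v) = -7 + 2*v (M(v) = -8 + ((1 + v) + v) = -8 + (1 + 2*v) = -7 + 2*v)
d(x) = 1 + (5 + x)*(x + x³)/2 (d(x) = 1 + ((x*x² + x)*(x - 1*(-5)))/2 = 1 + ((x³ + x)*(x + 5))/2 = 1 + ((x + x³)*(5 + x))/2 = 1 + ((5 + x)*(x + x³))/2 = 1 + (5 + x)*(x + x³)/2)
-92 + d(M(6 - 1*4))*134 = -92 + (1 + (-7 + 2*(6 - 1*4))²/2 + (-7 + 2*(6 - 1*4))⁴/2 + 5*(-7 + 2*(6 - 1*4))/2 + 5*(-7 + 2*(6 - 1*4))³/2)*134 = -92 + (1 + (-7 + 2*(6 - 4))²/2 + (-7 + 2*(6 - 4))⁴/2 + 5*(-7 + 2*(6 - 4))/2 + 5*(-7 + 2*(6 - 4))³/2)*134 = -92 + (1 + (-7 + 2*2)²/2 + (-7 + 2*2)⁴/2 + 5*(-7 + 2*2)/2 + 5*(-7 + 2*2)³/2)*134 = -92 + (1 + (-7 + 4)²/2 + (-7 + 4)⁴/2 + 5*(-7 + 4)/2 + 5*(-7 + 4)³/2)*134 = -92 + (1 + (½)*(-3)² + (½)*(-3)⁴ + (5/2)*(-3) + (5/2)*(-3)³)*134 = -92 + (1 + (½)*9 + (½)*81 - 15/2 + (5/2)*(-27))*134 = -92 + (1 + 9/2 + 81/2 - 15/2 - 135/2)*134 = -92 - 29*134 = -92 - 3886 = -3978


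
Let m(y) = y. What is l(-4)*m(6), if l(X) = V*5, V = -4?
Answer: -120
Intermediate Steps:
l(X) = -20 (l(X) = -4*5 = -20)
l(-4)*m(6) = -20*6 = -120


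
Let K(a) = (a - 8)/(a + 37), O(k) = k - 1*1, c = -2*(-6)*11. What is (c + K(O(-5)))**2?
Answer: 16630084/961 ≈ 17305.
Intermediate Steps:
c = 132 (c = 12*11 = 132)
O(k) = -1 + k (O(k) = k - 1 = -1 + k)
K(a) = (-8 + a)/(37 + a)
(c + K(O(-5)))**2 = (132 + (-8 + (-1 - 5))/(37 + (-1 - 5)))**2 = (132 + (-8 - 6)/(37 - 6))**2 = (132 - 14/31)**2 = (4078/31)**2 = 16630084/961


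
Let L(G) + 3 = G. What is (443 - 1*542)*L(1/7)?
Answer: 1980/7 ≈ 282.86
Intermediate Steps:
L(G) = -3 + G
(443 - 1*542)*L(1/7) = (443 - 1*542)*(-3 + 1/7) = (443 - 542)*(-3 + 1*(1/7)) = -99*(-3 + 1/7) = -99*(-20/7) = 1980/7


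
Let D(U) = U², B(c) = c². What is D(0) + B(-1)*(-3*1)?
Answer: -3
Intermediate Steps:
D(0) + B(-1)*(-3*1) = 0² + (-1)²*(-3*1) = 0 + 1*(-3) = 0 - 3 = -3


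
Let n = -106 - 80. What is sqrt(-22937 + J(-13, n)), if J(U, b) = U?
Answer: 15*I*sqrt(102) ≈ 151.49*I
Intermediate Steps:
n = -186
sqrt(-22937 + J(-13, n)) = sqrt(-22937 - 13) = sqrt(-22950) = 15*I*sqrt(102)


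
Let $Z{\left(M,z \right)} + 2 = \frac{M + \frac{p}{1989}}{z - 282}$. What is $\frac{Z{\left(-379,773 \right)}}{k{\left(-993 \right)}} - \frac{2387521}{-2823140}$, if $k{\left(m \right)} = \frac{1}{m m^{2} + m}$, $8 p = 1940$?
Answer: $\frac{191853619170468436861}{70694248740} \approx 2.7138 \cdot 10^{9}$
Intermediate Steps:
$p = \frac{485}{2}$ ($p = \frac{1}{8} \cdot 1940 = \frac{485}{2} \approx 242.5$)
$k{\left(m \right)} = \frac{1}{m + m^{3}}$ ($k{\left(m \right)} = \frac{1}{m^{3} + m} = \frac{1}{m + m^{3}}$)
$Z{\left(M,z \right)} = -2 + \frac{\frac{485}{3978} + M}{-282 + z}$ ($Z{\left(M,z \right)} = -2 + \frac{M + \frac{485}{2 \cdot 1989}}{z - 282} = -2 + \frac{M + \frac{485}{2} \cdot \frac{1}{1989}}{-282 + z} = -2 + \frac{M + \frac{485}{3978}}{-282 + z} = -2 + \frac{\frac{485}{3978} + M}{-282 + z}$)
$\frac{Z{\left(-379,773 \right)}}{k{\left(-993 \right)}} - \frac{2387521}{-2823140} = \frac{\frac{1}{-282 + 773} \left(\frac{2244077}{3978} - 379 - 1546\right)}{\frac{1}{-993 + \left(-993\right)^{3}}} - \frac{2387521}{-2823140} = \frac{\frac{1}{491} \left(\frac{2244077}{3978} - 379 - 1546\right)}{\frac{1}{-993 - 979146657}} - - \frac{2387521}{2823140} = \frac{\frac{1}{491} \left(- \frac{5413573}{3978}\right)}{\frac{1}{-979147650}} + \frac{2387521}{2823140} = - \frac{5413573}{1953198 \left(- \frac{1}{979147650}\right)} + \frac{2387521}{2823140} = \left(- \frac{5413573}{1953198}\right) \left(-979147650\right) + \frac{2387521}{2823140} = \frac{67957529244275}{25041} + \frac{2387521}{2823140} = \frac{191853619170468436861}{70694248740}$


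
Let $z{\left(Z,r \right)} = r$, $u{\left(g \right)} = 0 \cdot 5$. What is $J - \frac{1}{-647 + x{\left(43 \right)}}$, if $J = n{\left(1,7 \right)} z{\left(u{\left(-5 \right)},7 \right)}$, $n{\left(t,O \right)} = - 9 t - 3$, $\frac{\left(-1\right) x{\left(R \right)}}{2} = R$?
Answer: $- \frac{61571}{733} \approx -83.999$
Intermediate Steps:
$u{\left(g \right)} = 0$
$x{\left(R \right)} = - 2 R$
$n{\left(t,O \right)} = -3 - 9 t$
$J = -84$ ($J = \left(-3 - 9\right) 7 = \left(-12\right) 7 = -84$)
$J - \frac{1}{-647 + x{\left(43 \right)}} = -84 - \frac{1}{-647 - 86} = -84 - \frac{1}{-733} = -84 - - \frac{1}{733} = -84 + \frac{1}{733} = - \frac{61571}{733}$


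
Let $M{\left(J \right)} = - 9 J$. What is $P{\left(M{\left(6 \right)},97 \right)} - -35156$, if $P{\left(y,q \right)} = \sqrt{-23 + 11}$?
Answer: $35156 + 2 i \sqrt{3} \approx 35156.0 + 3.4641 i$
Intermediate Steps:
$P{\left(y,q \right)} = 2 i \sqrt{3}$ ($P{\left(y,q \right)} = \sqrt{-12} = 2 i \sqrt{3}$)
$P{\left(M{\left(6 \right)},97 \right)} - -35156 = 2 i \sqrt{3} - -35156 = 2 i \sqrt{3} + 35156 = 35156 + 2 i \sqrt{3}$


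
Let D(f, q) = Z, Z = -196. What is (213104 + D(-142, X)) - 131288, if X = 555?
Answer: 81620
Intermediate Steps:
D(f, q) = -196
(213104 + D(-142, X)) - 131288 = (213104 - 196) - 131288 = 212908 - 131288 = 81620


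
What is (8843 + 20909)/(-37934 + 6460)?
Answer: -14876/15737 ≈ -0.94529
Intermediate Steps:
(8843 + 20909)/(-37934 + 6460) = 29752/(-31474) = 29752*(-1/31474) = -14876/15737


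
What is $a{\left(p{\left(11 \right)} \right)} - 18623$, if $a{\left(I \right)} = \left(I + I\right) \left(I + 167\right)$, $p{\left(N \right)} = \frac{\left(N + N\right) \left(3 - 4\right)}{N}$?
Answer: $-19283$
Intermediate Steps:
$p{\left(N \right)} = -2$ ($p{\left(N \right)} = \frac{2 N \left(-1\right)}{N} = \frac{\left(-2\right) N}{N} = -2$)
$a{\left(I \right)} = 2 I \left(167 + I\right)$
$a{\left(p{\left(11 \right)} \right)} - 18623 = 2 \left(-2\right) \left(167 - 2\right) - 18623 = 2 \left(-2\right) 165 - 18623 = -660 - 18623 = -19283$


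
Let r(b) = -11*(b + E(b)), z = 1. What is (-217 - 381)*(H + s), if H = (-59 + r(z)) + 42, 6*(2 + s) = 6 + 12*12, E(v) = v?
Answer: 9568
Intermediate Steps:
s = 23 (s = -2 + (6 + 12*12)/6 = -2 + (6 + 144)/6 = -2 + (⅙)*150 = -2 + 25 = 23)
r(b) = -22*b (r(b) = -11*(b + b) = -22*b)
H = -39 (H = (-59 - 22*1) + 42 = (-59 - 22) + 42 = -81 + 42 = -39)
(-217 - 381)*(H + s) = (-217 - 381)*(-39 + 23) = -598*(-16) = 9568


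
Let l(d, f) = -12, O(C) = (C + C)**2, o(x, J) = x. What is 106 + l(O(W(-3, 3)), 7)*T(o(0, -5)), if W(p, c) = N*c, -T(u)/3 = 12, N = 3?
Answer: 538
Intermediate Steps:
T(u) = -36 (T(u) = -3*12 = -36)
W(p, c) = 3*c
O(C) = 4*C**2 (O(C) = (2*C)**2 = 4*C**2)
106 + l(O(W(-3, 3)), 7)*T(o(0, -5)) = 106 - 12*(-36) = 106 + 432 = 538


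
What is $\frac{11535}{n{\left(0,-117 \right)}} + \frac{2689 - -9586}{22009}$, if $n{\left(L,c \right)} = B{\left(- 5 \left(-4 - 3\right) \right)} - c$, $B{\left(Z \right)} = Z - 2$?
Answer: $\frac{17047671}{220090} \approx 77.458$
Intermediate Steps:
$B{\left(Z \right)} = -2 + Z$ ($B{\left(Z \right)} = Z - 2 = -2 + Z$)
$n{\left(L,c \right)} = 33 - c$ ($n{\left(L,c \right)} = \left(-2 - 5 \left(-4 - 3\right)\right) - c = \left(-2 - -35\right) - c = \left(-2 + 35\right) - c = 33 - c$)
$\frac{11535}{n{\left(0,-117 \right)}} + \frac{2689 - -9586}{22009} = \frac{11535}{33 - -117} + \frac{2689 - -9586}{22009} = \frac{11535}{33 + 117} + \left(2689 + 9586\right) \frac{1}{22009} = \frac{11535}{150} + 12275 \cdot \frac{1}{22009} = 11535 \cdot \frac{1}{150} + \frac{12275}{22009} = \frac{769}{10} + \frac{12275}{22009} = \frac{17047671}{220090}$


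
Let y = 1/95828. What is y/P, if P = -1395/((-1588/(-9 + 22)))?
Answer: 397/434460195 ≈ 9.1378e-7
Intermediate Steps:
y = 1/95828 ≈ 1.0435e-5
P = 18135/1588 (P = -1395/((-1588/13)) = -1395/((-1588*1/13)) = -1395/(-1588/13) = -1395*(-13/1588) = 18135/1588 ≈ 11.420)
y/P = 1/(95828*(18135/1588)) = (1/95828)*(1588/18135) = 397/434460195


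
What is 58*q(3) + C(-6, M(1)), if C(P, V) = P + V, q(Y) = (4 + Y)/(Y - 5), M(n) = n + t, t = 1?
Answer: -207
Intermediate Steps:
M(n) = 1 + n (M(n) = n + 1 = 1 + n)
q(Y) = (4 + Y)/(-5 + Y)
58*q(3) + C(-6, M(1)) = 58*((4 + 3)/(-5 + 3)) + (-6 + (1 + 1)) = 58*(7/(-2)) + (-6 + 2) = 58*(-½*7) - 4 = 58*(-7/2) - 4 = -203 - 4 = -207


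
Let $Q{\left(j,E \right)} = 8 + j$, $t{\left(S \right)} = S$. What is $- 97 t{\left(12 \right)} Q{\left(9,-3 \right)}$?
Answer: $-19788$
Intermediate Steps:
$- 97 t{\left(12 \right)} Q{\left(9,-3 \right)} = \left(-97\right) 12 \left(8 + 9\right) = \left(-1164\right) 17 = -19788$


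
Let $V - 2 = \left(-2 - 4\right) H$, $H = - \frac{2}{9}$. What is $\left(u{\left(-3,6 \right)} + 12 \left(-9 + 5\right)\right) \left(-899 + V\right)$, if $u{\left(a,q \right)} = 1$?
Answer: $\frac{126289}{3} \approx 42096.0$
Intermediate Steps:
$H = - \frac{2}{9}$ ($H = \left(-2\right) \frac{1}{9} = - \frac{2}{9} \approx -0.22222$)
$V = \frac{10}{3}$ ($V = 2 + \left(-2 - 4\right) \left(- \frac{2}{9}\right) = 2 - - \frac{4}{3} = 2 + \frac{4}{3} = \frac{10}{3} \approx 3.3333$)
$\left(u{\left(-3,6 \right)} + 12 \left(-9 + 5\right)\right) \left(-899 + V\right) = \left(1 + 12 \left(-9 + 5\right)\right) \left(-899 + \frac{10}{3}\right) = \left(1 + 12 \left(-4\right)\right) \left(- \frac{2687}{3}\right) = \left(1 - 48\right) \left(- \frac{2687}{3}\right) = \left(-47\right) \left(- \frac{2687}{3}\right) = \frac{126289}{3}$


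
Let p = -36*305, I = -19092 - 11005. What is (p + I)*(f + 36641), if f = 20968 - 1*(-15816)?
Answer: -3016078725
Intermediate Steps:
I = -30097
p = -10980
f = 36784 (f = 20968 + 15816 = 36784)
(p + I)*(f + 36641) = (-10980 - 30097)*(36784 + 36641) = -41077*73425 = -3016078725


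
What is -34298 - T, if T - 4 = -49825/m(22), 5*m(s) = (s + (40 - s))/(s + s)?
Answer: 479471/2 ≈ 2.3974e+5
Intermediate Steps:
m(s) = 4/s (m(s) = ((s + (40 - s))/(s + s))/5 = (40/((2*s)))/5 = (40*(1/(2*s)))/5 = (20/s)/5 = 4/s)
T = -548067/2 (T = 4 - 49825/(4/22) = 4 - 49825/(4*(1/22)) = 4 - 49825/2/11 = 4 - 49825*11/2 = 4 - 548075/2 = -548067/2 ≈ -2.7403e+5)
-34298 - T = -34298 - 1*(-548067/2) = -34298 + 548067/2 = 479471/2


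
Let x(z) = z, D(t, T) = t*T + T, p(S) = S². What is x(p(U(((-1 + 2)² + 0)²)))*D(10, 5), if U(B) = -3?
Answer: 495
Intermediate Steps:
D(t, T) = T + T*t (D(t, T) = T*t + T = T + T*t)
x(p(U(((-1 + 2)² + 0)²)))*D(10, 5) = (-3)²*(5*(1 + 10)) = 9*(5*11) = 9*55 = 495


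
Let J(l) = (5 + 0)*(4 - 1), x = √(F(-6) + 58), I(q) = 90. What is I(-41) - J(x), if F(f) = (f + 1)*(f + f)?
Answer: 75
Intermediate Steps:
F(f) = 2*f*(1 + f) (F(f) = (1 + f)*(2*f) = 2*f*(1 + f))
x = √118 (x = √(2*(-6)*(1 - 6) + 58) = √(2*(-6)*(-5) + 58) = √(60 + 58) = √118 ≈ 10.863)
J(l) = 15 (J(l) = 5*3 = 15)
I(-41) - J(x) = 90 - 1*15 = 90 - 15 = 75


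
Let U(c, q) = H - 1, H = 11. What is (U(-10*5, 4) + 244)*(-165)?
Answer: -41910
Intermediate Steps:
U(c, q) = 10 (U(c, q) = 11 - 1 = 10)
(U(-10*5, 4) + 244)*(-165) = (10 + 244)*(-165) = 254*(-165) = -41910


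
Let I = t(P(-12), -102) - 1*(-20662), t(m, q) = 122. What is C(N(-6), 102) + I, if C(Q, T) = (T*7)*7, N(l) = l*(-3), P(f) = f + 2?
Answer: 25782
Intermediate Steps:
P(f) = 2 + f
N(l) = -3*l
C(Q, T) = 49*T (C(Q, T) = (7*T)*7 = 49*T)
I = 20784 (I = 122 - 1*(-20662) = 122 + 20662 = 20784)
C(N(-6), 102) + I = 49*102 + 20784 = 4998 + 20784 = 25782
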